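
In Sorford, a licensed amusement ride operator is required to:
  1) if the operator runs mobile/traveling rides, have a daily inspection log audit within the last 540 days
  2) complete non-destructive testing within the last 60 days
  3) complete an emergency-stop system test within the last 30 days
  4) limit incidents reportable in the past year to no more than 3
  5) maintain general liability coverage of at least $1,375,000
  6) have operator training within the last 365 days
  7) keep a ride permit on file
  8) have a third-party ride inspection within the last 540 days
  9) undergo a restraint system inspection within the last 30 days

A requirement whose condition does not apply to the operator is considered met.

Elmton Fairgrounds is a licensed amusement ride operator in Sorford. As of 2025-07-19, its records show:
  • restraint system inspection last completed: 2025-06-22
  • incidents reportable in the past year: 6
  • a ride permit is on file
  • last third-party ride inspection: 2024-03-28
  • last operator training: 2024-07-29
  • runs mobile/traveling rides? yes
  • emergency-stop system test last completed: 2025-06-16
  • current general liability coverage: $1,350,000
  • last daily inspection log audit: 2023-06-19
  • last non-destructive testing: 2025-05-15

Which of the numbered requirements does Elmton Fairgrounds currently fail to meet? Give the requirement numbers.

1. condition 'runs mobile/traveling rides' holds; daily inspection log audit 761 days ago vs limit 540 → not met
2. non-destructive testing 65 days ago vs limit 60 → not met
3. emergency-stop system test 33 days ago vs limit 30 → not met
4. incidents reportable in the past year 6 > 3 → not met
5. general liability coverage $1,350,000 < $1,375,000 → not met
6. operator training 355 days ago vs limit 365 → met
7. ride permit present → met
8. third-party ride inspection 478 days ago vs limit 540 → met
9. restraint system inspection 27 days ago vs limit 30 → met
Not met: 1, 2, 3, 4, 5

1, 2, 3, 4, 5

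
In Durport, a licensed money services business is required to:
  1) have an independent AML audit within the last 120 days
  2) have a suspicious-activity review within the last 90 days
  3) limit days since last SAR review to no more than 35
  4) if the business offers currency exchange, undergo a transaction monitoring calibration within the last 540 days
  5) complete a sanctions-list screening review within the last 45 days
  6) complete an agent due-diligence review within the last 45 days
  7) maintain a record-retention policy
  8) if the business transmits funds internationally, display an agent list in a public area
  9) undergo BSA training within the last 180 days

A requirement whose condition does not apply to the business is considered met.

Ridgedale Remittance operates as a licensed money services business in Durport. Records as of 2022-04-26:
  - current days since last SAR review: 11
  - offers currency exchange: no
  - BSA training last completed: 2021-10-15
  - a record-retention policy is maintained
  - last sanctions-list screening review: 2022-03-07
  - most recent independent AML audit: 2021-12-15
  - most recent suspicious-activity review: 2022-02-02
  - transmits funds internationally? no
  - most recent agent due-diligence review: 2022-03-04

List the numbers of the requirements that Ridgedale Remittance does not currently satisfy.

1, 5, 6, 9

1. independent AML audit 132 days ago vs limit 120 → not met
2. suspicious-activity review 83 days ago vs limit 90 → met
3. days since last SAR review 11 ≤ 35 → met
4. condition 'offers currency exchange' does not hold → requirement n/a → met
5. sanctions-list screening review 50 days ago vs limit 45 → not met
6. agent due-diligence review 53 days ago vs limit 45 → not met
7. record-retention policy present → met
8. condition 'transmits funds internationally' does not hold → requirement n/a → met
9. BSA training 193 days ago vs limit 180 → not met
Not met: 1, 5, 6, 9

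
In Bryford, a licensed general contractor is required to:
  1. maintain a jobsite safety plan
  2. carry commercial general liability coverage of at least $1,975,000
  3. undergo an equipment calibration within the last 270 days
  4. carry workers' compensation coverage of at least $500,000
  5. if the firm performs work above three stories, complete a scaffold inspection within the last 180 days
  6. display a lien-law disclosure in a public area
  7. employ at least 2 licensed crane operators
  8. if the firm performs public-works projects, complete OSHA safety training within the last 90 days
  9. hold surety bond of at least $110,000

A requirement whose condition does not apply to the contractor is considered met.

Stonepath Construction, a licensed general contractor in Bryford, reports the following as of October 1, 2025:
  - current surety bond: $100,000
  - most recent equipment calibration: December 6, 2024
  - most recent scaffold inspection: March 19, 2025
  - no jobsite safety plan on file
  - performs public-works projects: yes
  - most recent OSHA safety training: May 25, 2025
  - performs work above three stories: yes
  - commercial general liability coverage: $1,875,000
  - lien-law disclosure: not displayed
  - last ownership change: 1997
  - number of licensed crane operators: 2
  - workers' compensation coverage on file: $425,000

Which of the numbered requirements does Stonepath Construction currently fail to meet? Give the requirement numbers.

1. jobsite safety plan absent → not met
2. commercial general liability coverage $1,875,000 < $1,975,000 → not met
3. equipment calibration 299 days ago vs limit 270 → not met
4. workers' compensation coverage $425,000 < $500,000 → not met
5. condition 'performs work above three stories' holds; scaffold inspection 196 days ago vs limit 180 → not met
6. lien-law disclosure absent → not met
7. licensed crane operators 2 ≥ 2 → met
8. condition 'performs public-works projects' holds; OSHA safety training 129 days ago vs limit 90 → not met
9. surety bond $100,000 < $110,000 → not met
Not met: 1, 2, 3, 4, 5, 6, 8, 9

1, 2, 3, 4, 5, 6, 8, 9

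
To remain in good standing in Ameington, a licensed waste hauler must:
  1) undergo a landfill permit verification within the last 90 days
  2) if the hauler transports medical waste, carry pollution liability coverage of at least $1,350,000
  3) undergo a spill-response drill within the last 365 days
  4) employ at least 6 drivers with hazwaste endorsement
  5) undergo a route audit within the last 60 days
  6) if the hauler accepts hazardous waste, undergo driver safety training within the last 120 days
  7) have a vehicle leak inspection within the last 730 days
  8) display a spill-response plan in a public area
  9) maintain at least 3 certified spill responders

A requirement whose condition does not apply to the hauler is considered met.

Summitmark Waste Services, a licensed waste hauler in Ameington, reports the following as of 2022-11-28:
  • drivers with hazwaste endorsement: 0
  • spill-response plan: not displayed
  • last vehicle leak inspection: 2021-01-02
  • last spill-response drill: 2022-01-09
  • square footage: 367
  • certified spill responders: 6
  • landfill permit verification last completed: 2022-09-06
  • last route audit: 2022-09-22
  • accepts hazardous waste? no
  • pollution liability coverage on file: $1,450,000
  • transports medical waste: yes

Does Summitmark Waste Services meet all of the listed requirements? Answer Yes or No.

1. landfill permit verification 83 days ago vs limit 90 → met
2. condition 'transports medical waste' holds; pollution liability coverage $1,450,000 ≥ $1,350,000 → met
3. spill-response drill 323 days ago vs limit 365 → met
4. drivers with hazwaste endorsement 0 < 6 → not met
5. route audit 67 days ago vs limit 60 → not met
6. condition 'accepts hazardous waste' does not hold → requirement n/a → met
7. vehicle leak inspection 695 days ago vs limit 730 → met
8. spill-response plan absent → not met
9. certified spill responders 6 ≥ 3 → met
Not met: 4, 5, 8

No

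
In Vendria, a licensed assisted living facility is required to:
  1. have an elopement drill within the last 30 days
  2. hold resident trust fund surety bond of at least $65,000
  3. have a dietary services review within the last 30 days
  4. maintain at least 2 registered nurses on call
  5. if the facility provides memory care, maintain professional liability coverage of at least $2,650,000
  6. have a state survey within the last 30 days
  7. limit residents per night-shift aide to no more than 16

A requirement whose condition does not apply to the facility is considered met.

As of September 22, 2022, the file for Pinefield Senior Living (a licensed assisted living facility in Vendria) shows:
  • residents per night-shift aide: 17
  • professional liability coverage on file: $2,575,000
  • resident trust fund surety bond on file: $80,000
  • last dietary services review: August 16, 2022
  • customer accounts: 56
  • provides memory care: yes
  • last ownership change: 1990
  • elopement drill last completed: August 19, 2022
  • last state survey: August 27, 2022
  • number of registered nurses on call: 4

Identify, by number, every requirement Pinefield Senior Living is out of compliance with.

1, 3, 5, 7

1. elopement drill 34 days ago vs limit 30 → not met
2. resident trust fund surety bond $80,000 ≥ $65,000 → met
3. dietary services review 37 days ago vs limit 30 → not met
4. registered nurses on call 4 ≥ 2 → met
5. condition 'provides memory care' holds; professional liability coverage $2,575,000 < $2,650,000 → not met
6. state survey 26 days ago vs limit 30 → met
7. residents per night-shift aide 17 > 16 → not met
Not met: 1, 3, 5, 7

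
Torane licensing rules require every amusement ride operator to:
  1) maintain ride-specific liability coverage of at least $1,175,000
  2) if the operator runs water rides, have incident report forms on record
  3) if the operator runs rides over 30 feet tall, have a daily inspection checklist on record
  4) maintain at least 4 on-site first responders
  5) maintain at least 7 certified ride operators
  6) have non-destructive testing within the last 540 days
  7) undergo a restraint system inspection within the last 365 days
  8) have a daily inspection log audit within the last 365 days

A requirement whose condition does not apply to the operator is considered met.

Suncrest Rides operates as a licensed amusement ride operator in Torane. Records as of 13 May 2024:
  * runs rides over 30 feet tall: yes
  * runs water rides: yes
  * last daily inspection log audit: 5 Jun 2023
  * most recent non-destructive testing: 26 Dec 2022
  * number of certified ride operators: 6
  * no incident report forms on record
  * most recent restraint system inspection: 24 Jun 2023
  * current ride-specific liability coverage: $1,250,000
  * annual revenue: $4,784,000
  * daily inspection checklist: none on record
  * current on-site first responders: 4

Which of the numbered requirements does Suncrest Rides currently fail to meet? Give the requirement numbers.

1. ride-specific liability coverage $1,250,000 ≥ $1,175,000 → met
2. condition 'runs water rides' holds; incident report forms absent → not met
3. condition 'runs rides over 30 feet tall' holds; daily inspection checklist absent → not met
4. on-site first responders 4 ≥ 4 → met
5. certified ride operators 6 < 7 → not met
6. non-destructive testing 504 days ago vs limit 540 → met
7. restraint system inspection 324 days ago vs limit 365 → met
8. daily inspection log audit 343 days ago vs limit 365 → met
Not met: 2, 3, 5

2, 3, 5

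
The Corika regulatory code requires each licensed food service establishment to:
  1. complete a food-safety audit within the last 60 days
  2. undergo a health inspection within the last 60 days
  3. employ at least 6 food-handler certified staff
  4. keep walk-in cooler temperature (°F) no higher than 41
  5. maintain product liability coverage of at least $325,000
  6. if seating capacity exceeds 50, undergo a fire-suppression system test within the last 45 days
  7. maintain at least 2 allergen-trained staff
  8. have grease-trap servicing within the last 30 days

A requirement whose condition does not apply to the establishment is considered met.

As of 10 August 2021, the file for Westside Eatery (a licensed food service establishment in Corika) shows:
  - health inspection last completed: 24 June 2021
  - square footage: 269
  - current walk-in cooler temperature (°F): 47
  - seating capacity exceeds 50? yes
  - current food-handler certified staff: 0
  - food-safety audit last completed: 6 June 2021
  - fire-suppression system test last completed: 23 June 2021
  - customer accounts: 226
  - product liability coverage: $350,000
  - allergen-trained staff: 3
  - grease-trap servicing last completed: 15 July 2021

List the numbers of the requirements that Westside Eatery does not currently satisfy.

1. food-safety audit 65 days ago vs limit 60 → not met
2. health inspection 47 days ago vs limit 60 → met
3. food-handler certified staff 0 < 6 → not met
4. walk-in cooler temperature (°F) 47 > 41 → not met
5. product liability coverage $350,000 ≥ $325,000 → met
6. condition 'seating capacity exceeds 50' holds; fire-suppression system test 48 days ago vs limit 45 → not met
7. allergen-trained staff 3 ≥ 2 → met
8. grease-trap servicing 26 days ago vs limit 30 → met
Not met: 1, 3, 4, 6

1, 3, 4, 6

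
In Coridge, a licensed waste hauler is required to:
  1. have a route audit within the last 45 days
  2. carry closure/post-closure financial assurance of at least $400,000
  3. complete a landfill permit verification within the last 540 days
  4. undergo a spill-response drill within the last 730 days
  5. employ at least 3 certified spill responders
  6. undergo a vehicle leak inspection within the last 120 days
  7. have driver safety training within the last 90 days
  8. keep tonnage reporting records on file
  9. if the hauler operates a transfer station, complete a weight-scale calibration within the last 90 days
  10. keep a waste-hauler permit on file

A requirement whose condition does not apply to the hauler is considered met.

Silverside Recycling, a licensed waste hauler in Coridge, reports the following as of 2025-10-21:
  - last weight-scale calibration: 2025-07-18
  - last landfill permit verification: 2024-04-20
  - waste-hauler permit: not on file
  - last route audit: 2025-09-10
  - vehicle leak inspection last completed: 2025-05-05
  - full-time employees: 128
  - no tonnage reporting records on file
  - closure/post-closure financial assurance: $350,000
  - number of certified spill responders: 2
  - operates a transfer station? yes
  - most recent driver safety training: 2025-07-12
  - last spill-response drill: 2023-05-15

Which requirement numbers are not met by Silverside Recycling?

2, 3, 4, 5, 6, 7, 8, 9, 10

1. route audit 41 days ago vs limit 45 → met
2. closure/post-closure financial assurance $350,000 < $400,000 → not met
3. landfill permit verification 549 days ago vs limit 540 → not met
4. spill-response drill 890 days ago vs limit 730 → not met
5. certified spill responders 2 < 3 → not met
6. vehicle leak inspection 169 days ago vs limit 120 → not met
7. driver safety training 101 days ago vs limit 90 → not met
8. tonnage reporting records absent → not met
9. condition 'operates a transfer station' holds; weight-scale calibration 95 days ago vs limit 90 → not met
10. waste-hauler permit absent → not met
Not met: 2, 3, 4, 5, 6, 7, 8, 9, 10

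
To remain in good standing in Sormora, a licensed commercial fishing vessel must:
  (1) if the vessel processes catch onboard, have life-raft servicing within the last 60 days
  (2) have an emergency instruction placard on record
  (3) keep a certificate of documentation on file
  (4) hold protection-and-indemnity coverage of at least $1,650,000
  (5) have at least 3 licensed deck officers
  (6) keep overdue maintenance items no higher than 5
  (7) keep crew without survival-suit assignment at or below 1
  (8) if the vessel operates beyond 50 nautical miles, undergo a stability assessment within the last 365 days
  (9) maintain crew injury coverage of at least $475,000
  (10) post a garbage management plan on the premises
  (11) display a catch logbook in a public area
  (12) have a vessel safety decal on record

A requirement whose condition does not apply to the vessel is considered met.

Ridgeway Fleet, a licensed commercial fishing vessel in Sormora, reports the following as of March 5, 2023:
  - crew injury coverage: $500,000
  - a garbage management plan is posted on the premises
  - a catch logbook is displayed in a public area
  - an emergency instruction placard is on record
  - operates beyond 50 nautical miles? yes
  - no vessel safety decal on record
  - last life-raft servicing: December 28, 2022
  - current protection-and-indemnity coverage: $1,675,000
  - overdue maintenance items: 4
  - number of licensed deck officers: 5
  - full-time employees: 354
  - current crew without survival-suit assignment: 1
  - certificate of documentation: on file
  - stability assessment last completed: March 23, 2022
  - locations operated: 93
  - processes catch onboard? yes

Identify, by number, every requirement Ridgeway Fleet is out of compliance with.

1. condition 'processes catch onboard' holds; life-raft servicing 67 days ago vs limit 60 → not met
2. emergency instruction placard present → met
3. certificate of documentation present → met
4. protection-and-indemnity coverage $1,675,000 ≥ $1,650,000 → met
5. licensed deck officers 5 ≥ 3 → met
6. overdue maintenance items 4 ≤ 5 → met
7. crew without survival-suit assignment 1 ≤ 1 → met
8. condition 'operates beyond 50 nautical miles' holds; stability assessment 347 days ago vs limit 365 → met
9. crew injury coverage $500,000 ≥ $475,000 → met
10. garbage management plan present → met
11. catch logbook present → met
12. vessel safety decal absent → not met
Not met: 1, 12

1, 12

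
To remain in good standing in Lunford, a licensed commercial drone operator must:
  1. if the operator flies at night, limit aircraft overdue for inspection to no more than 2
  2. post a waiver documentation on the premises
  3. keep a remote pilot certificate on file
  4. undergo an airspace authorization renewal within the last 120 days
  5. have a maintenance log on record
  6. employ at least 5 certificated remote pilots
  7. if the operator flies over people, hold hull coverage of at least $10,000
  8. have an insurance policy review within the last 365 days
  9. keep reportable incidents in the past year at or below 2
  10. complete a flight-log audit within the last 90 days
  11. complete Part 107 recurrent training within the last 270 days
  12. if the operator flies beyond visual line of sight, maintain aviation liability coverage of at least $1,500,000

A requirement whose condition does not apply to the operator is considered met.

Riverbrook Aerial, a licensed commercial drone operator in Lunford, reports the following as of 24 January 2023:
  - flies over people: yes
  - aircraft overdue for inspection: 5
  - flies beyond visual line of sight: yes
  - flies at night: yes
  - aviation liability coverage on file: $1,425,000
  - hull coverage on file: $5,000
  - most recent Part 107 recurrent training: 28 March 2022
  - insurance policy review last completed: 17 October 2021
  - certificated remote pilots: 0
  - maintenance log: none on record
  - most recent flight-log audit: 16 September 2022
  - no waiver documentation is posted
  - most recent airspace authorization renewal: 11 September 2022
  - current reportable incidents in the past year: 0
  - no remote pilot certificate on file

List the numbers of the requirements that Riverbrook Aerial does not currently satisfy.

1, 2, 3, 4, 5, 6, 7, 8, 10, 11, 12

1. condition 'flies at night' holds; aircraft overdue for inspection 5 > 2 → not met
2. waiver documentation absent → not met
3. remote pilot certificate absent → not met
4. airspace authorization renewal 135 days ago vs limit 120 → not met
5. maintenance log absent → not met
6. certificated remote pilots 0 < 5 → not met
7. condition 'flies over people' holds; hull coverage $5,000 < $10,000 → not met
8. insurance policy review 464 days ago vs limit 365 → not met
9. reportable incidents in the past year 0 ≤ 2 → met
10. flight-log audit 130 days ago vs limit 90 → not met
11. Part 107 recurrent training 302 days ago vs limit 270 → not met
12. condition 'flies beyond visual line of sight' holds; aviation liability coverage $1,425,000 < $1,500,000 → not met
Not met: 1, 2, 3, 4, 5, 6, 7, 8, 10, 11, 12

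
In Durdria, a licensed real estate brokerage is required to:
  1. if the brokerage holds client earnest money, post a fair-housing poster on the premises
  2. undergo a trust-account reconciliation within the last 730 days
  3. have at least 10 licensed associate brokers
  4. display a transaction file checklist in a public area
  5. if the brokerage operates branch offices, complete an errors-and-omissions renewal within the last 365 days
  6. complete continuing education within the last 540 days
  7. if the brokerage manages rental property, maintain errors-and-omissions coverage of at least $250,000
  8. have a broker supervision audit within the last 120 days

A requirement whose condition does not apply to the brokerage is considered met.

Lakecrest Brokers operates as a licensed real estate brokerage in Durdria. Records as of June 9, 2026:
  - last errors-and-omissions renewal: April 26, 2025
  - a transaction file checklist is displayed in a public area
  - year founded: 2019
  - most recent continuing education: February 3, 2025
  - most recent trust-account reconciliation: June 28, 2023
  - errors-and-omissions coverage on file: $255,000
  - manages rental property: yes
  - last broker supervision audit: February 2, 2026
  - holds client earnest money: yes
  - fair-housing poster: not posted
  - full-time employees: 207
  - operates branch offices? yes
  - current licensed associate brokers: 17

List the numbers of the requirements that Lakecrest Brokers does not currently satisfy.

1. condition 'holds client earnest money' holds; fair-housing poster absent → not met
2. trust-account reconciliation 1077 days ago vs limit 730 → not met
3. licensed associate brokers 17 ≥ 10 → met
4. transaction file checklist present → met
5. condition 'operates branch offices' holds; errors-and-omissions renewal 409 days ago vs limit 365 → not met
6. continuing education 491 days ago vs limit 540 → met
7. condition 'manages rental property' holds; errors-and-omissions coverage $255,000 ≥ $250,000 → met
8. broker supervision audit 127 days ago vs limit 120 → not met
Not met: 1, 2, 5, 8

1, 2, 5, 8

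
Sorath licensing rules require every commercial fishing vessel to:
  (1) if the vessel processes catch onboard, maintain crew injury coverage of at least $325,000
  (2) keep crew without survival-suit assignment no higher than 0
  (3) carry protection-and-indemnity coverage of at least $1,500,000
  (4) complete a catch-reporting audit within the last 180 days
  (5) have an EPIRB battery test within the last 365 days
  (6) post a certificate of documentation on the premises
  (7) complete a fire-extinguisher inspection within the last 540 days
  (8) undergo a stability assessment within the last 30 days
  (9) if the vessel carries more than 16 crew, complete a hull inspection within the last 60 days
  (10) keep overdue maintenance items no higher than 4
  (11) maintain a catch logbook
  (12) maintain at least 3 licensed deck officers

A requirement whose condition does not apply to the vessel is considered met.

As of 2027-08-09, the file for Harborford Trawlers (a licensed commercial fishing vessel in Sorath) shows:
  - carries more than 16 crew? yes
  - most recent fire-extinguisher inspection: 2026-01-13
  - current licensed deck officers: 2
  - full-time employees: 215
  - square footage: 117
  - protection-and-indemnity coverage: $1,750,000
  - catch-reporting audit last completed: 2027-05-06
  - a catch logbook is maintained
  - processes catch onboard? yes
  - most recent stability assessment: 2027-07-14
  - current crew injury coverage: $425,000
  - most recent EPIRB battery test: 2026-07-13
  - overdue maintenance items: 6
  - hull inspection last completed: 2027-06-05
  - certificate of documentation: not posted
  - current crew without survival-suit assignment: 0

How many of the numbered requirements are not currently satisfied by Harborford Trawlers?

1. condition 'processes catch onboard' holds; crew injury coverage $425,000 ≥ $325,000 → met
2. crew without survival-suit assignment 0 ≤ 0 → met
3. protection-and-indemnity coverage $1,750,000 ≥ $1,500,000 → met
4. catch-reporting audit 95 days ago vs limit 180 → met
5. EPIRB battery test 392 days ago vs limit 365 → not met
6. certificate of documentation absent → not met
7. fire-extinguisher inspection 573 days ago vs limit 540 → not met
8. stability assessment 26 days ago vs limit 30 → met
9. condition 'carries more than 16 crew' holds; hull inspection 65 days ago vs limit 60 → not met
10. overdue maintenance items 6 > 4 → not met
11. catch logbook present → met
12. licensed deck officers 2 < 3 → not met
Not met: 6 of 12

6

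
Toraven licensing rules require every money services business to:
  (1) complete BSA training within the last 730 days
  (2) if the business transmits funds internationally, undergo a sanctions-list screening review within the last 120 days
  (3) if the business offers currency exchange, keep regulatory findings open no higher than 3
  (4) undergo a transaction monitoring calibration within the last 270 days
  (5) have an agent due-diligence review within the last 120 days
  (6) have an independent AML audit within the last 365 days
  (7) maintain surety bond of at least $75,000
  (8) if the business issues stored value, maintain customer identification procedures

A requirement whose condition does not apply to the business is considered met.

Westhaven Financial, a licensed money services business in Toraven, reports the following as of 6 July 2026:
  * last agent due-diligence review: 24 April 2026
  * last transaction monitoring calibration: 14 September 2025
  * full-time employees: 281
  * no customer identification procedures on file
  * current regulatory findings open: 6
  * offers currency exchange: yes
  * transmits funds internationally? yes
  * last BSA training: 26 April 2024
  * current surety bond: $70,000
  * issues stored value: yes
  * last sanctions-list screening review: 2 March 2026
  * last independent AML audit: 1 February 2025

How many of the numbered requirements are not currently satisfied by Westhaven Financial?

1. BSA training 801 days ago vs limit 730 → not met
2. condition 'transmits funds internationally' holds; sanctions-list screening review 126 days ago vs limit 120 → not met
3. condition 'offers currency exchange' holds; regulatory findings open 6 > 3 → not met
4. transaction monitoring calibration 295 days ago vs limit 270 → not met
5. agent due-diligence review 73 days ago vs limit 120 → met
6. independent AML audit 520 days ago vs limit 365 → not met
7. surety bond $70,000 < $75,000 → not met
8. condition 'issues stored value' holds; customer identification procedures absent → not met
Not met: 7 of 8

7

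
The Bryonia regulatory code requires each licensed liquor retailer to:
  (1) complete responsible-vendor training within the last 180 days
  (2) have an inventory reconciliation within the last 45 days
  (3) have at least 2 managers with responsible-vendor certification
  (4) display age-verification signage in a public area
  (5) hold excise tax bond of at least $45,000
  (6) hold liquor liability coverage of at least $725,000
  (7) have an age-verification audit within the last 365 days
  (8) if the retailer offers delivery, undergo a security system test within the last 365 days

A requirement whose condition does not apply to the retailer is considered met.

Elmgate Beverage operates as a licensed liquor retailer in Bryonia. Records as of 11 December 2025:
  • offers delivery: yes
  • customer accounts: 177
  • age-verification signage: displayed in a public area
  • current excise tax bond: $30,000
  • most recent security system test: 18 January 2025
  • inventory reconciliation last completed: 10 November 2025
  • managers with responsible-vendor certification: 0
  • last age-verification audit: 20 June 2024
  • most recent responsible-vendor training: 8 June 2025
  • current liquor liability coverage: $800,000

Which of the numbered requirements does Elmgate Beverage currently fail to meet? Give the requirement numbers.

1. responsible-vendor training 186 days ago vs limit 180 → not met
2. inventory reconciliation 31 days ago vs limit 45 → met
3. managers with responsible-vendor certification 0 < 2 → not met
4. age-verification signage present → met
5. excise tax bond $30,000 < $45,000 → not met
6. liquor liability coverage $800,000 ≥ $725,000 → met
7. age-verification audit 539 days ago vs limit 365 → not met
8. condition 'offers delivery' holds; security system test 327 days ago vs limit 365 → met
Not met: 1, 3, 5, 7

1, 3, 5, 7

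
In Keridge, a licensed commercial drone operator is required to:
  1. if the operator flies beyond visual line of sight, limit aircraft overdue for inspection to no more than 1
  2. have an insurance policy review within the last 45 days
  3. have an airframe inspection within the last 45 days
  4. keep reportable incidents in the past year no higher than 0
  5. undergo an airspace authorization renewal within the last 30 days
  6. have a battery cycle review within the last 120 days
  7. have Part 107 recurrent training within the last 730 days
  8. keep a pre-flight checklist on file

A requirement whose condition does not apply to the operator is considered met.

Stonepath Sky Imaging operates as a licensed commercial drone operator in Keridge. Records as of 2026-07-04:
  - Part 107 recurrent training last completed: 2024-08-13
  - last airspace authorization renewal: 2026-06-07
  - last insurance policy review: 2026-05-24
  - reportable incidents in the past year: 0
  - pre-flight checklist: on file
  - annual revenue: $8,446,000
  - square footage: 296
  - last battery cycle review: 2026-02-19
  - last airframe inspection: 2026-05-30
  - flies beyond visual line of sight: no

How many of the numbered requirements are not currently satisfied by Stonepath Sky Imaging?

1

1. condition 'flies beyond visual line of sight' does not hold → requirement n/a → met
2. insurance policy review 41 days ago vs limit 45 → met
3. airframe inspection 35 days ago vs limit 45 → met
4. reportable incidents in the past year 0 ≤ 0 → met
5. airspace authorization renewal 27 days ago vs limit 30 → met
6. battery cycle review 135 days ago vs limit 120 → not met
7. Part 107 recurrent training 690 days ago vs limit 730 → met
8. pre-flight checklist present → met
Not met: 1 of 8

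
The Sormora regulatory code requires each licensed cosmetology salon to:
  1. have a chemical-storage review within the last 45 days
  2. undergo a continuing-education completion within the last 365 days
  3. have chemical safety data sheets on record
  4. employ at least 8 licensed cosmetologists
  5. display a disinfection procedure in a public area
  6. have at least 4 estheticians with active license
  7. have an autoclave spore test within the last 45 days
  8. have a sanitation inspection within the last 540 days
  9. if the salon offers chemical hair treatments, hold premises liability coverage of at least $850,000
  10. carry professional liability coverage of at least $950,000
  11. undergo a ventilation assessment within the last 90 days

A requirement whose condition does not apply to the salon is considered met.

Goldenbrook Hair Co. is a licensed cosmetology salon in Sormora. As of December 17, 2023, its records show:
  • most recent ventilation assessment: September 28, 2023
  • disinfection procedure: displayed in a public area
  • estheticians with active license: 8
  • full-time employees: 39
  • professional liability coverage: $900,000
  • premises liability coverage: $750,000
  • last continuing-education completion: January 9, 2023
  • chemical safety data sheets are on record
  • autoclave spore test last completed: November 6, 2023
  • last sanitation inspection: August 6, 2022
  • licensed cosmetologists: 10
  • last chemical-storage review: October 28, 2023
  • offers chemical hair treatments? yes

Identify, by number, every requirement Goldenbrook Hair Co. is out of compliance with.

1. chemical-storage review 50 days ago vs limit 45 → not met
2. continuing-education completion 342 days ago vs limit 365 → met
3. chemical safety data sheets present → met
4. licensed cosmetologists 10 ≥ 8 → met
5. disinfection procedure present → met
6. estheticians with active license 8 ≥ 4 → met
7. autoclave spore test 41 days ago vs limit 45 → met
8. sanitation inspection 498 days ago vs limit 540 → met
9. condition 'offers chemical hair treatments' holds; premises liability coverage $750,000 < $850,000 → not met
10. professional liability coverage $900,000 < $950,000 → not met
11. ventilation assessment 80 days ago vs limit 90 → met
Not met: 1, 9, 10

1, 9, 10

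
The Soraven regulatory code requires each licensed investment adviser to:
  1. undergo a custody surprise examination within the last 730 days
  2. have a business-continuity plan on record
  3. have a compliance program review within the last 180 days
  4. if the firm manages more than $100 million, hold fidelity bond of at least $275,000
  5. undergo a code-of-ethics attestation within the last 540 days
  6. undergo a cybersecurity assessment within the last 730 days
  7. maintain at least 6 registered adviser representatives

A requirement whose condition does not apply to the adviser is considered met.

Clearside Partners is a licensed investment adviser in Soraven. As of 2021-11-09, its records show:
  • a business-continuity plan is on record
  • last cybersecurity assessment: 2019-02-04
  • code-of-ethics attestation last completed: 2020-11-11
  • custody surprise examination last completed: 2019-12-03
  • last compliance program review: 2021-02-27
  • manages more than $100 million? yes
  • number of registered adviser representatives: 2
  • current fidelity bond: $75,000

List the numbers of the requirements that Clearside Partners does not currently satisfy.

3, 4, 6, 7

1. custody surprise examination 707 days ago vs limit 730 → met
2. business-continuity plan present → met
3. compliance program review 255 days ago vs limit 180 → not met
4. condition 'manages more than $100 million' holds; fidelity bond $75,000 < $275,000 → not met
5. code-of-ethics attestation 363 days ago vs limit 540 → met
6. cybersecurity assessment 1009 days ago vs limit 730 → not met
7. registered adviser representatives 2 < 6 → not met
Not met: 3, 4, 6, 7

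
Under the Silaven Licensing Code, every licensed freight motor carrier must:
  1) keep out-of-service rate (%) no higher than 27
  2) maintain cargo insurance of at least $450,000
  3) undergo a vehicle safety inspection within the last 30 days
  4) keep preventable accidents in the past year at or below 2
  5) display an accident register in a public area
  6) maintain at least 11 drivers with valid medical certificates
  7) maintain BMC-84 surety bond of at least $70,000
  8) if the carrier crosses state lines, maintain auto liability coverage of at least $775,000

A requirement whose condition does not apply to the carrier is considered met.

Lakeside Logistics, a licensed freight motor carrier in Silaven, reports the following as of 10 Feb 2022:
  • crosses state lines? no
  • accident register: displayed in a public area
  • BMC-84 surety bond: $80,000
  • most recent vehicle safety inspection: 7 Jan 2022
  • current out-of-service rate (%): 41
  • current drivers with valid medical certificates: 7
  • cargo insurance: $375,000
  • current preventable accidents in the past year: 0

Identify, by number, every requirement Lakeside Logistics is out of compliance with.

1. out-of-service rate (%) 41 > 27 → not met
2. cargo insurance $375,000 < $450,000 → not met
3. vehicle safety inspection 34 days ago vs limit 30 → not met
4. preventable accidents in the past year 0 ≤ 2 → met
5. accident register present → met
6. drivers with valid medical certificates 7 < 11 → not met
7. BMC-84 surety bond $80,000 ≥ $70,000 → met
8. condition 'crosses state lines' does not hold → requirement n/a → met
Not met: 1, 2, 3, 6

1, 2, 3, 6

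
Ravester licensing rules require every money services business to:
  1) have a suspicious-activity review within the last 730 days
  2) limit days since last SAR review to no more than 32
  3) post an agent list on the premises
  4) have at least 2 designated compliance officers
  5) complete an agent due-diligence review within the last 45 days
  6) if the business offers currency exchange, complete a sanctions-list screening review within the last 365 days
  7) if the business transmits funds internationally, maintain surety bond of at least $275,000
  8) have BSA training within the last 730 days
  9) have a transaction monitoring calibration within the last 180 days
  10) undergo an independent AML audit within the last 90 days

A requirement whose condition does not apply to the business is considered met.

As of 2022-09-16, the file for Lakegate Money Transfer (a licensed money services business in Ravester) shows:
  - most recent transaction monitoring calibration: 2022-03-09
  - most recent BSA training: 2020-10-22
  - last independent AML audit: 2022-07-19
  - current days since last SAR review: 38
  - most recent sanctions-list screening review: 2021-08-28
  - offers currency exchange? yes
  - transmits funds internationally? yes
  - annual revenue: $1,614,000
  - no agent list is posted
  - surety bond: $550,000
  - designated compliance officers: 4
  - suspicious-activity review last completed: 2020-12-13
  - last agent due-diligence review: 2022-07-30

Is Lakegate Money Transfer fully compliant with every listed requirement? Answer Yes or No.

No

1. suspicious-activity review 642 days ago vs limit 730 → met
2. days since last SAR review 38 > 32 → not met
3. agent list absent → not met
4. designated compliance officers 4 ≥ 2 → met
5. agent due-diligence review 48 days ago vs limit 45 → not met
6. condition 'offers currency exchange' holds; sanctions-list screening review 384 days ago vs limit 365 → not met
7. condition 'transmits funds internationally' holds; surety bond $550,000 ≥ $275,000 → met
8. BSA training 694 days ago vs limit 730 → met
9. transaction monitoring calibration 191 days ago vs limit 180 → not met
10. independent AML audit 59 days ago vs limit 90 → met
Not met: 2, 3, 5, 6, 9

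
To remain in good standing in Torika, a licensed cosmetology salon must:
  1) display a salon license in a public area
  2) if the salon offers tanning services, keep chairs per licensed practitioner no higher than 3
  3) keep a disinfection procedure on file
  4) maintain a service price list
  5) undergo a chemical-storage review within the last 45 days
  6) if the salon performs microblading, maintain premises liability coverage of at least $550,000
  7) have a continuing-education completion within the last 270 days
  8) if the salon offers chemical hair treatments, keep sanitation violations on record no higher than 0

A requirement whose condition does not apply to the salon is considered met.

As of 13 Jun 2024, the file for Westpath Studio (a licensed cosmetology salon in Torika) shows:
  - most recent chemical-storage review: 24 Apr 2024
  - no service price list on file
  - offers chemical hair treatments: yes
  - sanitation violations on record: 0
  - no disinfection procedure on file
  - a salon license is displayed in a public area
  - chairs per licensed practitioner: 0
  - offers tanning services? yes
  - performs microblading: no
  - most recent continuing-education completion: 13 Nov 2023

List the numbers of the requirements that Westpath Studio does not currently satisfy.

3, 4, 5

1. salon license present → met
2. condition 'offers tanning services' holds; chairs per licensed practitioner 0 ≤ 3 → met
3. disinfection procedure absent → not met
4. service price list absent → not met
5. chemical-storage review 50 days ago vs limit 45 → not met
6. condition 'performs microblading' does not hold → requirement n/a → met
7. continuing-education completion 213 days ago vs limit 270 → met
8. condition 'offers chemical hair treatments' holds; sanitation violations on record 0 ≤ 0 → met
Not met: 3, 4, 5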